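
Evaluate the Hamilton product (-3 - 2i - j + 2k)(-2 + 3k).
i + 8j - 13k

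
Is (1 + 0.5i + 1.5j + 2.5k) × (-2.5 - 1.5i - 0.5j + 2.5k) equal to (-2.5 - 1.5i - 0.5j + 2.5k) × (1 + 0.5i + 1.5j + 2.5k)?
No: pq = -7.25 + 2.25i - 9.25j - 1.75k ≠ -7.25 - 7.75i + 0.75j - 5.75k = qp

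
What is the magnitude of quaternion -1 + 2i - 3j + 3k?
√23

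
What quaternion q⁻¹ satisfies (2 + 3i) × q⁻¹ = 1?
0.1538 - 0.2308i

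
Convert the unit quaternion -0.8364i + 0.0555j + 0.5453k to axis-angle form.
axis = (-0.8364, 0.0555, 0.5453), θ = π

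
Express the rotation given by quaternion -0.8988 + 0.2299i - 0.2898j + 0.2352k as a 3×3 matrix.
[[0.7214, 0.2895, 0.6291], [-0.556, 0.7837, 0.2769], [-0.4128, -0.5496, 0.7263]]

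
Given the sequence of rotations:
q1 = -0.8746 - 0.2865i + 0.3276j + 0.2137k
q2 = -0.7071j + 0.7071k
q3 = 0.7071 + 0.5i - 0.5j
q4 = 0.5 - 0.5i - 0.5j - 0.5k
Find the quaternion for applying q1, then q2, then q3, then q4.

q2 · q1 = 0.0805 - 0.3828i + 0.4158j - 0.821k
q3 · q2 · q1 = 0.4562 + 0.1801i + 0.6643j - 0.564k
q4 · q3 · q2 · q1 = 0.3683 + 0.4761i - 0.268j - 0.7522k
0.3683 + 0.4761i - 0.268j - 0.7522k


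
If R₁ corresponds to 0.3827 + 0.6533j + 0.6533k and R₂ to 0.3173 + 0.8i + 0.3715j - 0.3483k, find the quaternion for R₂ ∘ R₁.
0.1063 + 0.7764i - 0.1732j + 0.5966k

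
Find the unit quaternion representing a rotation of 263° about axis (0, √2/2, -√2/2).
-0.6626 + 0.5296j - 0.5296k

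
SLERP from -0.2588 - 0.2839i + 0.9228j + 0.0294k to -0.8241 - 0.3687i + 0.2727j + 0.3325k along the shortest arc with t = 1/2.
-0.6093 - 0.3672i + 0.6727j + 0.2036k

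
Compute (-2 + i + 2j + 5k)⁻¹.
-0.0588 - 0.0294i - 0.0588j - 0.1471k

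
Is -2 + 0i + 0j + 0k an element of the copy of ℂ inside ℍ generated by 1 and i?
Yes. The quaternion -2 has j- and k-coefficients y = z = 0, so it lies in the complex subalgebra spanned by 1 and i.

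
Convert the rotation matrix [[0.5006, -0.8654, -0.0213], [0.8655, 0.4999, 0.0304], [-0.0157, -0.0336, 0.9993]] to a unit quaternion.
0.866 - 0.0185i - 0.0016j + 0.4997k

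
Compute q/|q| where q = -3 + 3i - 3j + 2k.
-0.5388 + 0.5388i - 0.5388j + 0.3592k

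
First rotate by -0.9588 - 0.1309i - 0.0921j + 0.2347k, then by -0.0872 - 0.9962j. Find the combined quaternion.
-0.0081 - 0.2224i + 0.9632j - 0.1509k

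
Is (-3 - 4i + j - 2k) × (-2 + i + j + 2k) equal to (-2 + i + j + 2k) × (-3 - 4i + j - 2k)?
No: pq = 13 + 9i + j - 7k ≠ 13 + i - 11j + 3k = qp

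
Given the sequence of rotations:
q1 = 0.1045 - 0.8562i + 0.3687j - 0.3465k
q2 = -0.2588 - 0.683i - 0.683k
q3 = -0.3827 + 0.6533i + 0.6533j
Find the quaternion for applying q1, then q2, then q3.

q2 · q1 = -0.8485 + 0.402i + 0.2527j - 0.2335k
q3 · q2 · q1 = -0.103 - 0.8607i - 0.4985j - 0.0082k
-0.103 - 0.8607i - 0.4985j - 0.0082k


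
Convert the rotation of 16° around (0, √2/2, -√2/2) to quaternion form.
0.9903 + 0.0984j - 0.0984k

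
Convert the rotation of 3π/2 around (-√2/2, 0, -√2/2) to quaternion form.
-0.7071 - 0.5i - 0.5k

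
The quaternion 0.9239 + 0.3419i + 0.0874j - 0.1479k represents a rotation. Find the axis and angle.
axis = (0.8935, 0.2284, -0.3865), θ = π/4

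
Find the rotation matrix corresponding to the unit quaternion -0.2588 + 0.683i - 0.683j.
[[0.067, -0.933, 0.3535], [-0.933, 0.067, 0.3535], [-0.3535, -0.3535, -0.866]]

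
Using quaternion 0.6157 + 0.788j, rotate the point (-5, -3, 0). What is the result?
(1.209, -3, 4.852)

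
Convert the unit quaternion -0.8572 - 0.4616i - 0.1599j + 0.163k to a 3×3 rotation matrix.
[[0.8957, 0.4271, 0.1237], [-0.1318, 0.5207, -0.8435], [-0.4246, 0.7392, 0.5227]]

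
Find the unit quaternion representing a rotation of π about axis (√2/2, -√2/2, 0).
0.7071i - 0.7071j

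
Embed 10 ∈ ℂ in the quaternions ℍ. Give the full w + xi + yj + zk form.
10 + 0i + 0j + 0k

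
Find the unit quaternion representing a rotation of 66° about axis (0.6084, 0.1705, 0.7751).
0.8387 + 0.3314i + 0.0929j + 0.4221k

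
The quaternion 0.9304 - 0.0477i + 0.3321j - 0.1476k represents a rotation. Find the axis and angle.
axis = (-0.1301, 0.906, -0.4027), θ = 43°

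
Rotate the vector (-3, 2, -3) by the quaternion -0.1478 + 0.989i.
(-3, -2.79, 2.284)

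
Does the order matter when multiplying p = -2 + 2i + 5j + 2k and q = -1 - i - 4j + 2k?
Yes: pq = 20 + 18i - 3j - 9k ≠ 20 - 18i + 9j - 3k = qp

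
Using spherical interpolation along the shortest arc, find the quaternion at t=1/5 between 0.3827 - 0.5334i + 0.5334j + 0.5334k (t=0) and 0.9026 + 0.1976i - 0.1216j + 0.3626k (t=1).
0.5655 - 0.418i + 0.4374j + 0.5605k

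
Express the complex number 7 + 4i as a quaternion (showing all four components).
7 + 4i + 0j + 0k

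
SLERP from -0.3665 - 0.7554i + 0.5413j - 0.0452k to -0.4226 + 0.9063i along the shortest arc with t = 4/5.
0.274 - 0.9531i + 0.1284j - 0.0107k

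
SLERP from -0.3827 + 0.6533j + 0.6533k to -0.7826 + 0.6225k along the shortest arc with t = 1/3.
-0.5572 + 0.462j + 0.69k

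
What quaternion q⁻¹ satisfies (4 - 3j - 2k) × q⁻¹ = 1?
0.1379 + 0.1034j + 0.069k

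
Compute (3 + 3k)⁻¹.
0.1667 - 0.1667k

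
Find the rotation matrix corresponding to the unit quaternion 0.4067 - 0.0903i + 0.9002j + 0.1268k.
[[-0.6529, -0.2657, 0.7093], [-0.0594, 0.9515, 0.3017], [-0.7551, 0.1548, -0.637]]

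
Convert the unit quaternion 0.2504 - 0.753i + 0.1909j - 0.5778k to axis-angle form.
axis = (-0.7778, 0.1972, -0.5968), θ = 151°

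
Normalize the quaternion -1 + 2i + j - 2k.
-0.3162 + 0.6325i + 0.3162j - 0.6325k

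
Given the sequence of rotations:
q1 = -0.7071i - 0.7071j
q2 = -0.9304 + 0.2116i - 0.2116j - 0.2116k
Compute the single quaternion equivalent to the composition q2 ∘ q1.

q2 · q1 = 0.5083i + 0.8075j - 0.2992k
0.5083i + 0.8075j - 0.2992k


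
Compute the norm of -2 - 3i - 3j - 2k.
√26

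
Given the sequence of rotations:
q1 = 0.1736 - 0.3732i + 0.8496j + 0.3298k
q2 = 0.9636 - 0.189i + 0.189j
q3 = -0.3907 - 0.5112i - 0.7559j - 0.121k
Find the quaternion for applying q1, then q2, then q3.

q2 · q1 = -0.0638 - 0.3301i + 0.9138j + 0.2278k
q3 · q2 · q1 = 0.5745 + 0.1i - 0.1524j - 0.7979k
0.5745 + 0.1i - 0.1524j - 0.7979k


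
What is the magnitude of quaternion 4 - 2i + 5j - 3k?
√54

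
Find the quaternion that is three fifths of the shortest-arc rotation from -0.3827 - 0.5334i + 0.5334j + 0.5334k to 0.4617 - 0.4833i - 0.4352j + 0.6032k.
0.1426 - 0.6525i - 0.0413j + 0.7431k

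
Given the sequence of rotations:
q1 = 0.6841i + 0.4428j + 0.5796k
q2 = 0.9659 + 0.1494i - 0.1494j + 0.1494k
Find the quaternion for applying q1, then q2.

q2 · q1 = -0.1226 + 0.508i + 0.4433j + 0.7282k
-0.1226 + 0.508i + 0.4433j + 0.7282k


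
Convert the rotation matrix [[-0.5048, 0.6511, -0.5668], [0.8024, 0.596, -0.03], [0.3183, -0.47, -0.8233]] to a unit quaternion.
-0.2588 + 0.425i + 0.855j - 0.1462k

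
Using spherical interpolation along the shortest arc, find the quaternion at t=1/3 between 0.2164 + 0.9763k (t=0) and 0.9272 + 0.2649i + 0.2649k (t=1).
0.5344 + 0.1063i + 0.8385k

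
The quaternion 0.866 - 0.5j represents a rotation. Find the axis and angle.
axis = (0, -1, 0), θ = π/3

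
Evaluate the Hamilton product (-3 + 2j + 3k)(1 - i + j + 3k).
-14 + 6i - 4j - 4k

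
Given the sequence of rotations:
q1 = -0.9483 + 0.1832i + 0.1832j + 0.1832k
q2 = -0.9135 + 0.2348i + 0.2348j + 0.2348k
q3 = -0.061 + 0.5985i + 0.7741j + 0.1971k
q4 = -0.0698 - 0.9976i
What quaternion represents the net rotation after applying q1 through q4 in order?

q2 · q1 = 0.7372 - 0.39i - 0.39j - 0.39k
q3 · q2 · q1 = 0.5672 + 0.24i + 0.751j + 0.2376k
q4 · q3 · q2 · q1 = 0.1998 - 0.5826i + 0.1846j - 0.7658k
0.1998 - 0.5826i + 0.1846j - 0.7658k


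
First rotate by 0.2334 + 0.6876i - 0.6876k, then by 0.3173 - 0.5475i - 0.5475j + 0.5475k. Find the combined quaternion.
0.827 + 0.4668i - 0.1278j + 0.2861k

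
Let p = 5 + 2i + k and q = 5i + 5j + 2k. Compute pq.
-12 + 20i + 26j + 20k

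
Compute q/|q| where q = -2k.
-k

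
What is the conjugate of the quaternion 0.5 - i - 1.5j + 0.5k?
0.5 + i + 1.5j - 0.5k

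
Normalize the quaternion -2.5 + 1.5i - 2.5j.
-0.6509 + 0.3906i - 0.6509j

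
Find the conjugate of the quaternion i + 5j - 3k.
-i - 5j + 3k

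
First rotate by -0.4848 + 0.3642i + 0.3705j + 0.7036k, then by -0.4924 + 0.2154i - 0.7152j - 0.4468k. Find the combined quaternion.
0.7396 - 0.6214i - 0.15j + 0.2104k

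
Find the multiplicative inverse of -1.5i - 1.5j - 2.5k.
0.1395i + 0.1395j + 0.2326k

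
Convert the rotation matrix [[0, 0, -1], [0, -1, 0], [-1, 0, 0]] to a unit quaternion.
-0.7071i + 0.7071k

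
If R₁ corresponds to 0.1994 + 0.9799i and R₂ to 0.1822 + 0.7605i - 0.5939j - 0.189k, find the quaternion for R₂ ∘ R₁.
-0.7089 + 0.3302i - 0.3036j + 0.5443k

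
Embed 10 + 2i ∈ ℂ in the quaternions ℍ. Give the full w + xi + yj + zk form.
10 + 2i + 0j + 0k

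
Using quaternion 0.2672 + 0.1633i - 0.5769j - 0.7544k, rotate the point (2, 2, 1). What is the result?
(-1.733, -0.783, 2.32)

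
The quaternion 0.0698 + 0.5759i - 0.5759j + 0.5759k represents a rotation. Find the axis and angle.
axis = (√3/3, -√3/3, √3/3), θ = 172°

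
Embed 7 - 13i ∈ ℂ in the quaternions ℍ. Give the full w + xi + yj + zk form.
7 - 13i + 0j + 0k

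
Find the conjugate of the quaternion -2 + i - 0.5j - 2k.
-2 - i + 0.5j + 2k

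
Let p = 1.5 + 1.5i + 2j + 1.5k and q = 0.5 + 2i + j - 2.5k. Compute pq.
-0.5 - 2.75i + 9.25j - 5.5k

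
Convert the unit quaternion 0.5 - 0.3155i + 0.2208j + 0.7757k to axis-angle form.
axis = (-0.3643, 0.255, 0.8957), θ = 2π/3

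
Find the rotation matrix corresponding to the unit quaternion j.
[[-1, 0, 0], [0, 1, 0], [0, 0, -1]]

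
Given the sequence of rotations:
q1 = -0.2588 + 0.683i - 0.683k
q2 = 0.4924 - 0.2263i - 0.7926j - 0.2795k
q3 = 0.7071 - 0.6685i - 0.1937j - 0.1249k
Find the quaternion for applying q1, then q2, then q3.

q2 · q1 = -0.1638 + 0.9362i - 0.1403j + 0.2774k
q3 · q2 · q1 = 0.5175 + 0.7002i + 0.001j + 0.4917k
0.5175 + 0.7002i + 0.001j + 0.4917k


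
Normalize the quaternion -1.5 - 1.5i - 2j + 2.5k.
-0.3906 - 0.3906i - 0.5208j + 0.6509k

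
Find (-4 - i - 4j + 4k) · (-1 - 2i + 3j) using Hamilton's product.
14 - 3i - 16j - 15k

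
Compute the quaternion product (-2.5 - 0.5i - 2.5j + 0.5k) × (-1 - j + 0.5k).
-0.25 - 0.25i + 5.25j - 1.25k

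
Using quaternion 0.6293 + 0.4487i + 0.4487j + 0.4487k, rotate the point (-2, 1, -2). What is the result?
(-2.486, -1.416, 0.902)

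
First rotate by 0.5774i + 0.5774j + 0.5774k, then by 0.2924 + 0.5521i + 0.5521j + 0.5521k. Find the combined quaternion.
-0.9563 + 0.1688i + 0.1688j + 0.1688k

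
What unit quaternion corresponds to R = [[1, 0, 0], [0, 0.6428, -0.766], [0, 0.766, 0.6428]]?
0.9063 + 0.4226i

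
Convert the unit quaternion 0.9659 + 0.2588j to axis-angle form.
axis = (0, 1, 0), θ = π/6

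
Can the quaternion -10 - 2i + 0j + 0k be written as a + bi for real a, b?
Yes. The quaternion -10 - 2i has j- and k-coefficients y = z = 0, so it lies in the complex subalgebra spanned by 1 and i.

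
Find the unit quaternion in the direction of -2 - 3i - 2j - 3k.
-0.3922 - 0.5883i - 0.3922j - 0.5883k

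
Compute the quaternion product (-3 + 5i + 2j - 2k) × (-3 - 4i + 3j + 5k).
33 + 13i - 32j + 14k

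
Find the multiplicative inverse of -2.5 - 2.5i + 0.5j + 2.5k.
-0.1316 + 0.1316i - 0.0263j - 0.1316k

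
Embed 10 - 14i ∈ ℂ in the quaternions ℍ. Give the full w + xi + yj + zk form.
10 - 14i + 0j + 0k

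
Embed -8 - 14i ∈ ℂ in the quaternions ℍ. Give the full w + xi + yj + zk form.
-8 - 14i + 0j + 0k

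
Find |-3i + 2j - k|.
√14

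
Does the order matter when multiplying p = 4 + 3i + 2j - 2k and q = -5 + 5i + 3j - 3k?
Yes: pq = -47 + 5i + j - 3k ≠ -47 + 5i + 3j - k = qp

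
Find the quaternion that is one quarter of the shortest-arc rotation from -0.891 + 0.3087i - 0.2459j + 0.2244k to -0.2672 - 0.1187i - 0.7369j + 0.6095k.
-0.8039 + 0.2159i - 0.4185j + 0.3632k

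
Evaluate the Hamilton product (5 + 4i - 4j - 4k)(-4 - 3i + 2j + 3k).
12 - 35i + 26j + 27k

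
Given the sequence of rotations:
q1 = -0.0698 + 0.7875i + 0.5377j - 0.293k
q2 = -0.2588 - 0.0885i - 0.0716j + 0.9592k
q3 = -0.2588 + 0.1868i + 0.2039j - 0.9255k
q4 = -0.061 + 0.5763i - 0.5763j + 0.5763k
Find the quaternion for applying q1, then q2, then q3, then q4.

q2 · q1 = 0.4073 - 0.6924i + 0.5953j + 0.0177k
q3 · q2 · q1 = -0.0811 + 0.8098i + 0.5665j - 0.1292k
q4 · q3 · q2 · q1 = -0.0608 - 0.3482i + 0.5533j + 0.7543k
-0.0608 - 0.3482i + 0.5533j + 0.7543k


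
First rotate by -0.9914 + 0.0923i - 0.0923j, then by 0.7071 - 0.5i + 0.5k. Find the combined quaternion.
-0.6549 + 0.6071i - 0.0191j - 0.4496k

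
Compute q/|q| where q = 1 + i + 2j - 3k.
0.2582 + 0.2582i + 0.5164j - 0.7746k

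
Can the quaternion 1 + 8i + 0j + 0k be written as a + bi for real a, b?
Yes. The quaternion 1 + 8i has j- and k-coefficients y = z = 0, so it lies in the complex subalgebra spanned by 1 and i.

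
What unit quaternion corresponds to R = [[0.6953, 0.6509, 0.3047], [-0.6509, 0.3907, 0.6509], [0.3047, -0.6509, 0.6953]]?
0.8339 - 0.3903i - 0.3903k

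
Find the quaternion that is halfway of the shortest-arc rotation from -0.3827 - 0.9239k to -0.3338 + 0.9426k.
-0.0262 - 0.9997k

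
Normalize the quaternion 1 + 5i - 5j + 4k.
0.1222 + 0.6108i - 0.6108j + 0.4887k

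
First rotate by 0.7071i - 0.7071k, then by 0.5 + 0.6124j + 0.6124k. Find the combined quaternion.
0.433 - 0.0795i + 0.433j - 0.7866k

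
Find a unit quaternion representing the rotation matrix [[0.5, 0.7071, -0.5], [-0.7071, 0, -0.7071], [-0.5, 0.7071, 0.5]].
0.7071 + 0.5i - 0.5k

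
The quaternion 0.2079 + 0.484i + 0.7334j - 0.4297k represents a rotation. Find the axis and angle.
axis = (0.4948, 0.7498, -0.4393), θ = 156°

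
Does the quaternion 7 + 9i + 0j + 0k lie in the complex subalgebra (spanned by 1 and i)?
Yes. The quaternion 7 + 9i has j- and k-coefficients y = z = 0, so it lies in the complex subalgebra spanned by 1 and i.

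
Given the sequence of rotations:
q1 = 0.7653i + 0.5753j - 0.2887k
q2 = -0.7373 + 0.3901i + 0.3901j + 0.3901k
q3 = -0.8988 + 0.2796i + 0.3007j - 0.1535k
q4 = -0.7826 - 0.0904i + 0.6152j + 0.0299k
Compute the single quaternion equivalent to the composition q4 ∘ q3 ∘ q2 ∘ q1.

q2 · q1 = -0.4103 - 0.9013i - 0.013j + 0.1387k
q3 · q2 · q1 = 0.646 + 0.7351i - 0.0121j + 0.2057k
q4 · q3 · q2 · q1 = -0.4378 - 0.5068i + 0.4475j - 0.5928k
-0.4378 - 0.5068i + 0.4475j - 0.5928k


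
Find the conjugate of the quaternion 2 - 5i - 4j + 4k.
2 + 5i + 4j - 4k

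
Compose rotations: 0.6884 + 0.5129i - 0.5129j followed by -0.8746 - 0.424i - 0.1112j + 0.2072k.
-0.4416 - 0.6342i + 0.4783j + 0.4171k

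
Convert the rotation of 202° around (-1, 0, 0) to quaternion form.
-0.1908 - 0.9816i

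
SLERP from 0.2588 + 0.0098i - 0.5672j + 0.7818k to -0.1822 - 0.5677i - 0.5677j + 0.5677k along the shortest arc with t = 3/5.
-0.0039 - 0.3597i - 0.6113j + 0.7049k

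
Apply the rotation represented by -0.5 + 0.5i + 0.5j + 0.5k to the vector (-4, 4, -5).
(4, -5, -4)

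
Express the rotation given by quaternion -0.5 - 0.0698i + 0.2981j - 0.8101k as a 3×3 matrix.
[[-0.4903, -0.8517, -0.185], [0.7685, -0.3223, -0.5528], [0.4112, -0.4132, 0.8125]]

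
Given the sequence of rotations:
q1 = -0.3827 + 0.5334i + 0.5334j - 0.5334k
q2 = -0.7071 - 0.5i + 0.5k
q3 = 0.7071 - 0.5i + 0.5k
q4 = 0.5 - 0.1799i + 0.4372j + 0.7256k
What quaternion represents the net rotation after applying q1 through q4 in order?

q2 · q1 = 0.804 - 0.4525i - 0.3772j - 0.0809k
q3 · q2 · q1 = 0.3827 - 0.5334i - 0.5334j + 0.5334k
q4 · q3 · q2 · q1 = -0.0584 + 0.2847i - 0.3905j + 0.8735k
-0.0584 + 0.2847i - 0.3905j + 0.8735k


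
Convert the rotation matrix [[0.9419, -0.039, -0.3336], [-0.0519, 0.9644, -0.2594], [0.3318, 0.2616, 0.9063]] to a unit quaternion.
0.9763 + 0.1334i - 0.1704j - 0.0033k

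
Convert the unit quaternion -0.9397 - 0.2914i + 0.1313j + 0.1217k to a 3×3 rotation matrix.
[[0.9359, 0.1522, -0.3177], [-0.3052, 0.8006, -0.5157], [0.1758, 0.5796, 0.7957]]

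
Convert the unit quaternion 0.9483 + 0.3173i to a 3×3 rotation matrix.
[[1, 0, 0], [0, 0.7986, -0.6018], [0, 0.6018, 0.7986]]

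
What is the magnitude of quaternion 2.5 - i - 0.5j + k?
2.915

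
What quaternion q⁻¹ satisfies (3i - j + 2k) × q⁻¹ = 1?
-0.2143i + 0.0714j - 0.1429k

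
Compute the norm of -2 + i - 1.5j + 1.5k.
3.082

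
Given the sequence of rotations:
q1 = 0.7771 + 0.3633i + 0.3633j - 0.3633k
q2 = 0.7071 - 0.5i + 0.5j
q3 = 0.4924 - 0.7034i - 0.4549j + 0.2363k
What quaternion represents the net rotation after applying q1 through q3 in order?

q2 · q1 = 0.5495 - 0.3133i + 0.4638j - 0.6202k
q3 · q2 · q1 = 0.4077 - 0.3683i - 0.5319j - 0.6443k
0.4077 - 0.3683i - 0.5319j - 0.6443k


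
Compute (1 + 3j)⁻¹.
0.1 - 0.3j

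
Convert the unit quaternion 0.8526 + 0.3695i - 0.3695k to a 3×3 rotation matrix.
[[0.7269, 0.6301, -0.2731], [-0.6301, 0.4539, -0.6301], [-0.2731, 0.6301, 0.7269]]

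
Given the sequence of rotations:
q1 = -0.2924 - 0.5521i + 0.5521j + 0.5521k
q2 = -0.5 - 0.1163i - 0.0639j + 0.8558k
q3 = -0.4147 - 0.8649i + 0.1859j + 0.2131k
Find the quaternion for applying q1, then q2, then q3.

q2 · q1 = -0.3552 - 0.1977i - 0.6656j - 0.6258k
q3 · q2 · q1 = 0.2334 + 0.4147i - 0.3734j + 0.7963k
0.2334 + 0.4147i - 0.3734j + 0.7963k


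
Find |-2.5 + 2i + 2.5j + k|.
4.183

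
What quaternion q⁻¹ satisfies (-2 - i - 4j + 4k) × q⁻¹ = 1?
-0.0541 + 0.027i + 0.1081j - 0.1081k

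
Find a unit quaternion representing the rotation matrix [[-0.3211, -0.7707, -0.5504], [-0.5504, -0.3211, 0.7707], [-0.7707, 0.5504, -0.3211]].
0.0958 - 0.5747i + 0.5747j + 0.5747k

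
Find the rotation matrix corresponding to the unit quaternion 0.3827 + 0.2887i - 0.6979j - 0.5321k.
[[-0.5404, 0.0043, -0.8414], [-0.8102, 0.267, 0.5217], [0.2269, 0.9637, -0.1408]]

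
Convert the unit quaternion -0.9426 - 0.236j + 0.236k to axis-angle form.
axis = (0, -√2/2, √2/2), θ = 321°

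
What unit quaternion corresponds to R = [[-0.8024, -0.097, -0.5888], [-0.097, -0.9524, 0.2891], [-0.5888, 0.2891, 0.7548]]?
-0.3143i + 0.1543j + 0.9367k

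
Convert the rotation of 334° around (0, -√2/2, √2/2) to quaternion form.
-0.9744 - 0.1591j + 0.1591k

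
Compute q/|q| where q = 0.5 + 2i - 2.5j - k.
0.1474 + 0.5898i - 0.7372j - 0.2949k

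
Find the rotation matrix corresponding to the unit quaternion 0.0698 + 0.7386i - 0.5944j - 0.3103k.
[[0.1008, -0.8347, -0.5414], [-0.9214, -0.2836, 0.2658], [-0.3754, 0.472, -0.7977]]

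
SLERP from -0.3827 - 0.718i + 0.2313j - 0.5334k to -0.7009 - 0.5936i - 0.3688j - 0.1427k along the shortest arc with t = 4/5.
-0.6698 - 0.6551i - 0.2559j - 0.238k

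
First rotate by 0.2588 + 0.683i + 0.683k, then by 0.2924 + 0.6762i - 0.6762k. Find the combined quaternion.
0.0757 + 0.3747i - 0.9237j + 0.0247k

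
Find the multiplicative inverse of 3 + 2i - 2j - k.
0.1667 - 0.1111i + 0.1111j + 0.0556k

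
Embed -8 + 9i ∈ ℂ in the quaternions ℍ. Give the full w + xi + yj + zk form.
-8 + 9i + 0j + 0k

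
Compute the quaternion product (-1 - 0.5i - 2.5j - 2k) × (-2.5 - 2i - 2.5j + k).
-2.75 - 4.25i + 13.25j + 0.25k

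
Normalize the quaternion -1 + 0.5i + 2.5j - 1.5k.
-0.3203 + 0.1601i + 0.8006j - 0.4804k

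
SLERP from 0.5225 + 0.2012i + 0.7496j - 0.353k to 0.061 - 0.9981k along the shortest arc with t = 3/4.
0.2151 + 0.0632i + 0.2354j - 0.9457k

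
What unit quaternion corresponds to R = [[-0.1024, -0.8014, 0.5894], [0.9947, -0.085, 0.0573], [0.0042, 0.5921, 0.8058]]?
0.6361 + 0.2102i + 0.23j + 0.7059k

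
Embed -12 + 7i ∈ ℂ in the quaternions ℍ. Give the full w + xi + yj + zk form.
-12 + 7i + 0j + 0k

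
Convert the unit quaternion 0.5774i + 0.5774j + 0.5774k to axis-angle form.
axis = (√3/3, √3/3, √3/3), θ = π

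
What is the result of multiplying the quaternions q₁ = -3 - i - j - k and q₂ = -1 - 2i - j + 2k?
2 + 4i + 8j - 6k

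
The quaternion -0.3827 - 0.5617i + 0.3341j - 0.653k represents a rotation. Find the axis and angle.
axis = (-0.608, 0.3616, -0.7068), θ = 5π/4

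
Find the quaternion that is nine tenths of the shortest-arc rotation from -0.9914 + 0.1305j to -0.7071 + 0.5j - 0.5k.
-0.7542 + 0.4714j - 0.4572k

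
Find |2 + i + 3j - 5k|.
√39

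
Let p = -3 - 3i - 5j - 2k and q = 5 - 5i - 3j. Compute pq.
-45 - 6i - 6j - 26k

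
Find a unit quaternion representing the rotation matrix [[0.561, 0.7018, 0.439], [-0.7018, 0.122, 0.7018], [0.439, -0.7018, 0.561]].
0.749 - 0.4685i - 0.4685k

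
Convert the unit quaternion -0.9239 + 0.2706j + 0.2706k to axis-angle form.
axis = (0, √2/2, √2/2), θ = 7π/4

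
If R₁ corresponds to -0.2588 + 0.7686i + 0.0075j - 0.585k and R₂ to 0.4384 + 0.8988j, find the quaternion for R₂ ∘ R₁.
-0.1202 - 0.1888i - 0.2293j - 0.9473k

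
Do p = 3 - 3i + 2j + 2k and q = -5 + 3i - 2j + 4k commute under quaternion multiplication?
No: pq = -10 + 36i + 2j + 2k ≠ -10 + 12i - 34j + 2k = qp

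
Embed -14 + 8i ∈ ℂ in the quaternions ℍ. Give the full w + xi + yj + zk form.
-14 + 8i + 0j + 0k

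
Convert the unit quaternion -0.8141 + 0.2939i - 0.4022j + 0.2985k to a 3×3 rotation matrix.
[[0.4983, 0.2496, 0.8303], [-0.7224, 0.649, 0.2384], [-0.4794, -0.7186, 0.5037]]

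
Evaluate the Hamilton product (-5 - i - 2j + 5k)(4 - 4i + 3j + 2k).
-28 - 3i - 41j - k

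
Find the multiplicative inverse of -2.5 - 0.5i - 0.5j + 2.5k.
-0.1923 + 0.0385i + 0.0385j - 0.1923k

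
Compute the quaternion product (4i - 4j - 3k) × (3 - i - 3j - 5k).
-23 + 23i + 11j - 25k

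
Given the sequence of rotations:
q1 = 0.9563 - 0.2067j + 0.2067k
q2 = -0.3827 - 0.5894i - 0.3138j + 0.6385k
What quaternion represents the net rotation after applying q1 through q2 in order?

q2 · q1 = -0.5628 - 0.4965i - 0.0992j + 0.6533k
-0.5628 - 0.4965i - 0.0992j + 0.6533k


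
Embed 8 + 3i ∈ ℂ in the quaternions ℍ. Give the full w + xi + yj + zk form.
8 + 3i + 0j + 0k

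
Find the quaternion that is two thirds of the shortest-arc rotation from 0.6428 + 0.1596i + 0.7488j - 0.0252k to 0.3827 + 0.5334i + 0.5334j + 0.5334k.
0.5045 + 0.4346i + 0.6495j + 0.3672k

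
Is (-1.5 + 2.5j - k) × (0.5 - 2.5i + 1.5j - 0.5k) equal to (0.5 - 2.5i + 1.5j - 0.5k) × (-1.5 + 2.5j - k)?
No: pq = -5 + 4i + 1.5j + 6.5k ≠ -5 + 3.5i - 3.5j - 6k = qp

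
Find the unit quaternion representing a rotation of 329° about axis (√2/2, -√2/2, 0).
-0.9636 + 0.189i - 0.189j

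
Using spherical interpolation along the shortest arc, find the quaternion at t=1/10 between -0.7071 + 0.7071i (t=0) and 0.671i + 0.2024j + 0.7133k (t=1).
-0.6621 + 0.744i + 0.0247j + 0.0871k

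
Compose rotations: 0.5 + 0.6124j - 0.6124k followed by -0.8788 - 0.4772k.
-0.7316 + 0.2922i - 0.5382j + 0.2996k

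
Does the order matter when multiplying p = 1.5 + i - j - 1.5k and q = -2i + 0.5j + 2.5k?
Yes: pq = 6.25 - 4.75i + 1.25j + 2.25k ≠ 6.25 - 1.25i + 0.25j + 5.25k = qp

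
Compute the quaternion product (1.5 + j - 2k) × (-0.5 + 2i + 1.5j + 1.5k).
0.75 + 7.5i - 2.25j + 1.25k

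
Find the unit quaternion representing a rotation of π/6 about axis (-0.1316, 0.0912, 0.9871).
0.9659 - 0.0341i + 0.0236j + 0.2555k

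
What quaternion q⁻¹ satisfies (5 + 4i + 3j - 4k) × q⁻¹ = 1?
0.0758 - 0.0606i - 0.0455j + 0.0606k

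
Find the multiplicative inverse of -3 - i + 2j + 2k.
-0.1667 + 0.0556i - 0.1111j - 0.1111k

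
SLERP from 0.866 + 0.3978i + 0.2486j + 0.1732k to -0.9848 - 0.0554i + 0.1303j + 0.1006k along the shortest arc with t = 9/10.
0.9887 + 0.0927i - 0.0922j - 0.0732k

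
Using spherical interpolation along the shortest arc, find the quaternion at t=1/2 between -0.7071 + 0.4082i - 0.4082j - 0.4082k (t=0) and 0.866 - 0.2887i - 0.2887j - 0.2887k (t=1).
-0.9099 + 0.4031i - 0.0691j - 0.0691k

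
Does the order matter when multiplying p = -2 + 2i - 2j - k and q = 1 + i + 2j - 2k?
Yes: pq = -2 + 6i - 3j + 9k ≠ -2 - 6i - 9j - 3k = qp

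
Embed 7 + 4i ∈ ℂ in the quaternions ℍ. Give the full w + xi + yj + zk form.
7 + 4i + 0j + 0k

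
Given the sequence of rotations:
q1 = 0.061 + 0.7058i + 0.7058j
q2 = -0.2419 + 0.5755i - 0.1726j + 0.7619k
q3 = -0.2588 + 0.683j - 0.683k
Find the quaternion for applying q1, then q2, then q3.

q2 · q1 = -0.2991 - 0.6734i + 0.3565j + 0.5745k
q3 · q2 · q1 = 0.2263 + 0.8101i + 0.1634j + 0.5155k
0.2263 + 0.8101i + 0.1634j + 0.5155k


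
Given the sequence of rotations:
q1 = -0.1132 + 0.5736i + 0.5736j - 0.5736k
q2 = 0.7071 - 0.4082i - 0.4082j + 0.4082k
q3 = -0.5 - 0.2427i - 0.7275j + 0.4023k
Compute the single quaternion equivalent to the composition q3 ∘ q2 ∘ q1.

q2 · q1 = 0.6224 + 0.4518i + 0.4518j - 0.4518k
q3 · q2 · q1 = 0.3089 - 0.23i - 0.6066j + 0.6953k
0.3089 - 0.23i - 0.6066j + 0.6953k


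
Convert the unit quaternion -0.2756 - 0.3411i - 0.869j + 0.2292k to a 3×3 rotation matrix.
[[-0.6154, 0.7192, 0.3226], [0.4665, 0.6622, -0.5864], [-0.6354, -0.2103, -0.743]]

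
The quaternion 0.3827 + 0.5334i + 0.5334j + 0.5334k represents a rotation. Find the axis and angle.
axis = (√3/3, √3/3, √3/3), θ = 3π/4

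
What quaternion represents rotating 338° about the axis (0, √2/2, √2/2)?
-0.9816 + 0.1349j + 0.1349k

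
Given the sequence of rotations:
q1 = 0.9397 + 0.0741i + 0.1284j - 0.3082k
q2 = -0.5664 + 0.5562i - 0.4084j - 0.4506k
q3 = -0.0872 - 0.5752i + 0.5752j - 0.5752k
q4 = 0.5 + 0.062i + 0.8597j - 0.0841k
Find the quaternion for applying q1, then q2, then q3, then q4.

q2 · q1 = -0.6599 + 0.6644i - 0.3185j - 0.1472k
q3 · q2 · q1 = 0.5382 + 0.0538i - 0.8186j + 0.1934k
q4 · q3 · q2 · q1 = 0.9858 + 0.1577i + 0.0369j - 0.0456k
0.9858 + 0.1577i + 0.0369j - 0.0456k


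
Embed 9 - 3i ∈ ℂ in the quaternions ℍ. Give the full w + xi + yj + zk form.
9 - 3i + 0j + 0k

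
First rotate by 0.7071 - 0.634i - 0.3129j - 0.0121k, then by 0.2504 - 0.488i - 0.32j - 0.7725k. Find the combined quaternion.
-0.2418 - 0.7417i + 0.1792j - 0.5994k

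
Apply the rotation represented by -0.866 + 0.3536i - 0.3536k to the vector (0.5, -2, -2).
(2.1, -1.918, -0.4)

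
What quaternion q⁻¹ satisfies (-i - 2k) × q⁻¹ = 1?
0.2i + 0.4k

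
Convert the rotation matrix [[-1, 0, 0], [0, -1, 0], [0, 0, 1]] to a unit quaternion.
k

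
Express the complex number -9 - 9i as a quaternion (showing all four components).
-9 - 9i + 0j + 0k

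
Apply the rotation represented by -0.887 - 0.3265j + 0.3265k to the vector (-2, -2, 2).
(-1.147, -0.842, 3.158)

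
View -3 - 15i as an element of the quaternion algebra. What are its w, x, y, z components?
-3 - 15i + 0j + 0k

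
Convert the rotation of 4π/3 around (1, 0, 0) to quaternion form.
-0.5 + 0.866i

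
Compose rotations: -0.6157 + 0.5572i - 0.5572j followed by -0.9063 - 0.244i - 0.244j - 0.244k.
0.558 - 0.4907i + 0.5193j + 0.4221k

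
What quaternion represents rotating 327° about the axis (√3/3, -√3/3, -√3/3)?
-0.9588 + 0.164i - 0.164j - 0.164k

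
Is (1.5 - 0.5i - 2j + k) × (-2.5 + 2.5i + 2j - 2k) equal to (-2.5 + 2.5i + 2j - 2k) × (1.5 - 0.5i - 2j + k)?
No: pq = 3.5 + 7i + 9.5j - 1.5k ≠ 3.5 + 3i + 6.5j - 9.5k = qp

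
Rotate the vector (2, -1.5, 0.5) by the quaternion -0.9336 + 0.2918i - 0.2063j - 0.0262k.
(2.266, -1.108, 0.372)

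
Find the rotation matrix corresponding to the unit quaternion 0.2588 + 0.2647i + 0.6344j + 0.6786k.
[[-0.7259, -0.0154, 0.6876], [0.6871, -0.0611, 0.724], [0.0309, 0.998, 0.0549]]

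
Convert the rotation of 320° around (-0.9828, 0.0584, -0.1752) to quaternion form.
-0.9397 - 0.3361i + 0.02j - 0.0599k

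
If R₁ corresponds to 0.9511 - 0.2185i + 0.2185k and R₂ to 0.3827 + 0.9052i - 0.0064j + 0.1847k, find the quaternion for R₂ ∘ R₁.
0.5214 + 0.7759i - 0.2442j + 0.2579k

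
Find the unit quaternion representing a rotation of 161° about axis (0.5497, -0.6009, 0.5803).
0.165 + 0.5422i - 0.5927j + 0.5723k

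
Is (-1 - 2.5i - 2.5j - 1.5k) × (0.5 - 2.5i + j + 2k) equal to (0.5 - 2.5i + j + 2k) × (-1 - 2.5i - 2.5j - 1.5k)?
No: pq = -1.25 - 2.25i + 6.5j - 11.5k ≠ -1.25 + 4.75i - 11j + 6k = qp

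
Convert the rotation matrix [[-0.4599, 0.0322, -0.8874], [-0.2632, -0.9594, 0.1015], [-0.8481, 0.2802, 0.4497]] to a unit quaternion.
-0.0872 - 0.5123i + 0.1127j + 0.8469k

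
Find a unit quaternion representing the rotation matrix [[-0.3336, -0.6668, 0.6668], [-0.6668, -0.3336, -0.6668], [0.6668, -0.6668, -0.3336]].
0.5774i - 0.5774j + 0.5774k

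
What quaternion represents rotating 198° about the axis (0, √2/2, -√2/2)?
-0.1564 + 0.6984j - 0.6984k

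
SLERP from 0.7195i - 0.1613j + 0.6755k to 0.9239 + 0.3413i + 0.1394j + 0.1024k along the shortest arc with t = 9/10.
0.8805 + 0.4209i + 0.1114j + 0.1874k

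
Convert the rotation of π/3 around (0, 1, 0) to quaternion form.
0.866 + 0.5j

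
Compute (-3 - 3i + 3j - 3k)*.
-3 + 3i - 3j + 3k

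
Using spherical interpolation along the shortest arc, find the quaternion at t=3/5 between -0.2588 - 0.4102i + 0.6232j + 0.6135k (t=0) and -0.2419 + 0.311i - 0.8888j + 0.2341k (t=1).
0.0427 - 0.407i + 0.903j + 0.1308k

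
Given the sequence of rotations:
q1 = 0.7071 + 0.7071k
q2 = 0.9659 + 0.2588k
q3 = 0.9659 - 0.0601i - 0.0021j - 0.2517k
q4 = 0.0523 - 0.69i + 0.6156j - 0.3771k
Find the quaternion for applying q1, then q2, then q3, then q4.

q2 · q1 = 0.5 + 0.866k
q3 · q2 · q1 = 0.7009 - 0.0319i + 0.051j + 0.7106k
q4 · q3 · q2 · q1 = 0.2512 - 0.0286i + 0.9365j - 0.2427k
0.2512 - 0.0286i + 0.9365j - 0.2427k


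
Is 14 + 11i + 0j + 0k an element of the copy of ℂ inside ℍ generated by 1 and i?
Yes. The quaternion 14 + 11i has j- and k-coefficients y = z = 0, so it lies in the complex subalgebra spanned by 1 and i.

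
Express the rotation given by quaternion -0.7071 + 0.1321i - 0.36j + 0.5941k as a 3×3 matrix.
[[0.0349, 0.7451, 0.6661], [-0.9353, 0.2592, -0.2409], [-0.3522, -0.6146, 0.7059]]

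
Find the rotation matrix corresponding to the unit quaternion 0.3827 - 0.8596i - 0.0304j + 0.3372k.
[[0.7707, -0.2058, -0.603], [0.3104, -0.7052, 0.6374], [-0.5564, -0.6784, -0.4797]]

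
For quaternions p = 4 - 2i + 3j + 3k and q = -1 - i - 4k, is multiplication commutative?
No: pq = 6 - 14i - 14j - 16k ≠ 6 + 10i + 8j - 22k = qp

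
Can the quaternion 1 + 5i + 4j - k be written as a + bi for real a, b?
No. The quaternion 1 + 5i + 4j - k has j-coefficient y = 4 and k-coefficient z = -1, not both zero, so it does not lie in the complex subalgebra spanned by 1 and i.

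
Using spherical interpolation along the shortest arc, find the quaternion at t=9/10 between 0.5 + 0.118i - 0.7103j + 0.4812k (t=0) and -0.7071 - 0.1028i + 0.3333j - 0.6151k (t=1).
0.6924 + 0.1053i - 0.3755j + 0.6071k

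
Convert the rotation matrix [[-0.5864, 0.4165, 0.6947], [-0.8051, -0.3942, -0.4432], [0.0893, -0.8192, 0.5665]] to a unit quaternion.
-0.3827 + 0.2456i - 0.3955j + 0.798k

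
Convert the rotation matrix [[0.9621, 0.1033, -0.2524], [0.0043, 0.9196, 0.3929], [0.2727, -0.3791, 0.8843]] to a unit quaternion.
0.9703 - 0.1989i - 0.1353j - 0.0255k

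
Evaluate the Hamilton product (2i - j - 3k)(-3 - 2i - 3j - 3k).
-8 - 12i + 15j + k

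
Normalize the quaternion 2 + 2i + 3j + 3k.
0.3922 + 0.3922i + 0.5883j + 0.5883k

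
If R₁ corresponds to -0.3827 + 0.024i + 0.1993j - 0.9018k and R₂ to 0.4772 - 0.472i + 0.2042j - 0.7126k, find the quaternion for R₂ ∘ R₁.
-0.8546 + 0.15i - 0.4258j - 0.2566k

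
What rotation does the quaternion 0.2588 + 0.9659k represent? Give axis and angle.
axis = (0, 0, 1), θ = 5π/6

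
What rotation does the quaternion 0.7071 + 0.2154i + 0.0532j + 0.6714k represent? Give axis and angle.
axis = (0.3046, 0.0752, 0.9495), θ = π/2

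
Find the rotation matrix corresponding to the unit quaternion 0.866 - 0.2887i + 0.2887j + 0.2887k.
[[0.6666, -0.6667, 0.3333], [0.3333, 0.6666, 0.6667], [-0.6667, -0.3333, 0.6666]]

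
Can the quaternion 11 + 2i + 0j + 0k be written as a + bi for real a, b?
Yes. The quaternion 11 + 2i has j- and k-coefficients y = z = 0, so it lies in the complex subalgebra spanned by 1 and i.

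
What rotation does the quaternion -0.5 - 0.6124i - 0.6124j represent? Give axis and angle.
axis = (-√2/2, -√2/2, 0), θ = 4π/3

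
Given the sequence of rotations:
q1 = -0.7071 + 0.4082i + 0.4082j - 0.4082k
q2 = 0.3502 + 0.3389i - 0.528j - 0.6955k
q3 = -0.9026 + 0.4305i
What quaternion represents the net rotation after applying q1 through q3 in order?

q2 · q1 = -0.4543 + 0.4027i + 0.3707j + 0.7027k
q3 · q2 · q1 = 0.2367 - 0.5591i - 0.6371j - 0.4747k
0.2367 - 0.5591i - 0.6371j - 0.4747k


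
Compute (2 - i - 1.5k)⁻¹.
0.2759 + 0.1379i + 0.2069k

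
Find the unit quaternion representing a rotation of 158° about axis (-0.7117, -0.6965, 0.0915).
0.1908 - 0.6986i - 0.6837j + 0.0898k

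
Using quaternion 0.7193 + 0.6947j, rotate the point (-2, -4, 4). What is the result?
(3.928, -4, 2.138)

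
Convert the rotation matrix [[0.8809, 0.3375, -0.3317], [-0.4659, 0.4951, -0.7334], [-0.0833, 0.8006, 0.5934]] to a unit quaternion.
0.8616 + 0.4451i - 0.0721j - 0.2331k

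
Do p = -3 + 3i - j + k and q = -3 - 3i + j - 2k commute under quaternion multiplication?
No: pq = 21 + i + 3j + 3k ≠ 21 - i - 3j + 3k = qp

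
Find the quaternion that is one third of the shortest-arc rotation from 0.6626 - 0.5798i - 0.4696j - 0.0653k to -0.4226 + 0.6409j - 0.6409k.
0.6515 - 0.4262i - 0.5945j + 0.2013k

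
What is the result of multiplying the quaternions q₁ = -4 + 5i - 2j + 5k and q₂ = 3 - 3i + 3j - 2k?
19 + 16i - 23j + 32k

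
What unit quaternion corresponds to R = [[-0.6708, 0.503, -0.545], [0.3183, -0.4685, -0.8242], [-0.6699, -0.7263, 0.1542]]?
-0.061 - 0.4011i - 0.5119j + 0.7572k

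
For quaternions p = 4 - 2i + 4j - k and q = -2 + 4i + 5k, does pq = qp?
No: pq = 5 + 40i - 2j + 6k ≠ 5 - 14j + 38k = qp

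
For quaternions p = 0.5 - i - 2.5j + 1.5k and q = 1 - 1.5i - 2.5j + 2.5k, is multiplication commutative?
No: pq = -11 - 4.25i - 3.5j + 1.5k ≠ -11 + 0.75i - 4j + 4k = qp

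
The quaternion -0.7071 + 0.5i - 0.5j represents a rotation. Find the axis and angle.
axis = (√2/2, -√2/2, 0), θ = 3π/2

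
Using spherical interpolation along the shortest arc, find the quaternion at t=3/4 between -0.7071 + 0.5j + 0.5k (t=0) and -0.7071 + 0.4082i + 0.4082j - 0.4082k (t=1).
-0.7887 + 0.3333i + 0.4827j - 0.1839k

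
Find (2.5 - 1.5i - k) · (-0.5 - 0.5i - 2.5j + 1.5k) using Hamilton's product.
-0.5 - 3i - 3.5j + 8k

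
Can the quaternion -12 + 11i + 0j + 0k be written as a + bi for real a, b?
Yes. The quaternion -12 + 11i has j- and k-coefficients y = z = 0, so it lies in the complex subalgebra spanned by 1 and i.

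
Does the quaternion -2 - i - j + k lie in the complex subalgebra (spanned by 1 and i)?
No. The quaternion -2 - i - j + k has j-coefficient y = -1 and k-coefficient z = 1, not both zero, so it does not lie in the complex subalgebra spanned by 1 and i.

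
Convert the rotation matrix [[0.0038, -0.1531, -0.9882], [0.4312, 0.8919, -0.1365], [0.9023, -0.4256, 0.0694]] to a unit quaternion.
0.7009 - 0.1031i - 0.6743j + 0.2084k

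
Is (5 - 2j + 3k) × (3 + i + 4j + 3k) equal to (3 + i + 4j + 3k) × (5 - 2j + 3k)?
No: pq = 14 - 13i + 17j + 26k ≠ 14 + 23i + 11j + 22k = qp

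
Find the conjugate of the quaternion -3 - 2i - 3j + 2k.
-3 + 2i + 3j - 2k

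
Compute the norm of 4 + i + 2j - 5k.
√46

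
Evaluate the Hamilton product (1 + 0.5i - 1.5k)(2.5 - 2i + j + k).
5 + 0.75i + 3.5j - 2.25k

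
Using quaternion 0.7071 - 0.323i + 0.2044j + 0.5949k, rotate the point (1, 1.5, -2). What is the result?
(-1.061, -0.565, -2.409)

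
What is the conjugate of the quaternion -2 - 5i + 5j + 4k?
-2 + 5i - 5j - 4k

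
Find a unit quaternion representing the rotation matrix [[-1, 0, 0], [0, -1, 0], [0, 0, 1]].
k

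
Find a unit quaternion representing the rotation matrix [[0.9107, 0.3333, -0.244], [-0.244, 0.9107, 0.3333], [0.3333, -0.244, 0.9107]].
0.9659 - 0.1494i - 0.1494j - 0.1494k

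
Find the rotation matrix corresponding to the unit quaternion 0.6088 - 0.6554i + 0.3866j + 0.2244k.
[[0.6004, -0.78, 0.1766], [-0.2335, 0.0402, 0.9715], [-0.7649, -0.6245, -0.158]]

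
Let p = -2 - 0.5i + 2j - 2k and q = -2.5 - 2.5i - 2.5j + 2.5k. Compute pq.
13.75 + 6.25i + 6.25j + 6.25k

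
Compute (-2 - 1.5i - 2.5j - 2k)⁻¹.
-0.1212 + 0.0909i + 0.1515j + 0.1212k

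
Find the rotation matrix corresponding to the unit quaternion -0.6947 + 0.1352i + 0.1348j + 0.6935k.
[[0.0018, 1, 0.0002], [-0.9271, 0.0016, 0.3748], [0.3748, -0.0009, 0.9271]]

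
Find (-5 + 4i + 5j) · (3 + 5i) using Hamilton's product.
-35 - 13i + 15j - 25k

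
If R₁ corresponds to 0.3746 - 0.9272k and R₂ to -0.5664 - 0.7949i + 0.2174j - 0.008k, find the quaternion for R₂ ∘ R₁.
-0.2196 - 0.4993i - 0.6556j + 0.5222k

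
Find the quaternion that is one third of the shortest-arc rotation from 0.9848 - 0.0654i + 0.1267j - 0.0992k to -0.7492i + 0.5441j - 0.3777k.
0.8069 - 0.3981i + 0.354j - 0.255k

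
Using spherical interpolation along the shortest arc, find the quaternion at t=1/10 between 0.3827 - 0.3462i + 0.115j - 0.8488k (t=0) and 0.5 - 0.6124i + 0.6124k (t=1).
0.2992 - 0.2473i + 0.1118j - 0.9148k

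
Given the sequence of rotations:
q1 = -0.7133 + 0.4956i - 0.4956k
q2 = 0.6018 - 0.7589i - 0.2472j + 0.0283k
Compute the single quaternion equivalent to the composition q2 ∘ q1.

q2 · q1 = -0.0391 + 0.9621i - 0.1858j - 0.1959k
-0.0391 + 0.9621i - 0.1858j - 0.1959k


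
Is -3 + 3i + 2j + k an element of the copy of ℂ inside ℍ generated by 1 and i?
No. The quaternion -3 + 3i + 2j + k has j-coefficient y = 2 and k-coefficient z = 1, not both zero, so it does not lie in the complex subalgebra spanned by 1 and i.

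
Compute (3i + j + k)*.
-3i - j - k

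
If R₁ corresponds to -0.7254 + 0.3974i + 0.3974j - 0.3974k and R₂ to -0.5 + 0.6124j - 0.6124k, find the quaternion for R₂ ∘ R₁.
-0.124 - 0.1987i - 0.8863j + 0.3996k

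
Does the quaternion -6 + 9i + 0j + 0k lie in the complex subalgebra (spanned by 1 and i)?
Yes. The quaternion -6 + 9i has j- and k-coefficients y = z = 0, so it lies in the complex subalgebra spanned by 1 and i.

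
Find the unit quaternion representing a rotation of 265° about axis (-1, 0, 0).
-0.6756 - 0.7373i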